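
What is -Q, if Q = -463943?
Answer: 463943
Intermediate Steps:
-Q = -1*(-463943) = 463943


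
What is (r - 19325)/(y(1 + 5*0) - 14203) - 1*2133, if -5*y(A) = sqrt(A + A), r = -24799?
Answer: -10741329436359/5043130223 - 220620*sqrt(2)/5043130223 ≈ -2129.9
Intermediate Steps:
y(A) = -sqrt(2)*sqrt(A)/5 (y(A) = -sqrt(A + A)/5 = -sqrt(2)*sqrt(A)/5)
(r - 19325)/(y(1 + 5*0) - 14203) - 1*2133 = (-24799 - 19325)/(-sqrt(2)*sqrt(1 + 5*0)/5 - 14203) - 1*2133 = -44124/(-sqrt(2)*sqrt(1 + 0)/5 - 14203) - 2133 = -44124/(-sqrt(2)*sqrt(1)/5 - 14203) - 2133 = -44124/(-1/5*sqrt(2)*1 - 14203) - 2133 = -44124/(-sqrt(2)/5 - 14203) - 2133 = -44124/(-14203 - sqrt(2)/5) - 2133 = -2133 - 44124/(-14203 - sqrt(2)/5)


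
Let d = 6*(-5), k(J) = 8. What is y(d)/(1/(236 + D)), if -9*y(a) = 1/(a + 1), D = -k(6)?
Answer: 76/87 ≈ 0.87356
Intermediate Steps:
d = -30
D = -8 (D = -1*8 = -8)
y(a) = -1/(9*(1 + a)) (y(a) = -1/(9*(a + 1)) = -1/(9*(1 + a)))
y(d)/(1/(236 + D)) = (-1/(9 + 9*(-30)))/(1/(236 - 8)) = (-1/(9 - 270))/(1/228) = (-1/(-261))/(1/228) = -1*(-1/261)*228 = (1/261)*228 = 76/87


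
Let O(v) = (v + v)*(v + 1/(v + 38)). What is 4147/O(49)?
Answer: 27753/32144 ≈ 0.86340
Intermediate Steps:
O(v) = 2*v*(v + 1/(38 + v)) (O(v) = (2*v)*(v + 1/(38 + v)) = 2*v*(v + 1/(38 + v)))
4147/O(49) = 4147/((2*49*(1 + 49² + 38*49)/(38 + 49))) = 4147/((2*49*(1 + 2401 + 1862)/87)) = 4147/((2*49*(1/87)*4264)) = 4147/(417872/87) = 4147*(87/417872) = 27753/32144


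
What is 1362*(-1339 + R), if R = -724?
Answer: -2809806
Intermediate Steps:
1362*(-1339 + R) = 1362*(-1339 - 724) = 1362*(-2063) = -2809806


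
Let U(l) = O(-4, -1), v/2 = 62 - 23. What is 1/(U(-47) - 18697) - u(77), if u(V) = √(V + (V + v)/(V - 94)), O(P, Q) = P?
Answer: -1/18701 - √19618/17 ≈ -8.2391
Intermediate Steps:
v = 78 (v = 2*(62 - 23) = 2*39 = 78)
u(V) = √(V + (78 + V)/(-94 + V)) (u(V) = √(V + (V + 78)/(V - 94)) = √(V + (78 + V)/(-94 + V)))
U(l) = -4
1/(U(-47) - 18697) - u(77) = 1/(-4 - 18697) - √((78 + 77 + 77*(-94 + 77))/(-94 + 77)) = 1/(-18701) - √((78 + 77 + 77*(-17))/(-17)) = -1/18701 - √(-(78 + 77 - 1309)/17) = -1/18701 - √(-1/17*(-1154)) = -1/18701 - √(1154/17) = -1/18701 - √19618/17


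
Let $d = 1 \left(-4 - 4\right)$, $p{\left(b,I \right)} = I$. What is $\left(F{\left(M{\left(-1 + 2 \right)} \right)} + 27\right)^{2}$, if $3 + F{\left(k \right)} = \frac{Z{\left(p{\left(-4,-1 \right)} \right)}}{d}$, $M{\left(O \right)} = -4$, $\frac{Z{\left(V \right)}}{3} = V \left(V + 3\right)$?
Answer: $\frac{9801}{16} \approx 612.56$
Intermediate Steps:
$Z{\left(V \right)} = 3 V \left(3 + V\right)$ ($Z{\left(V \right)} = 3 V \left(V + 3\right) = 3 V \left(3 + V\right)$)
$d = -8$ ($d = 1 \left(-8\right) = -8$)
$F{\left(k \right)} = - \frac{9}{4}$ ($F{\left(k \right)} = -3 + \frac{3 \left(-1\right) \left(3 - 1\right)}{-8} = -3 + 3 \left(-1\right) 2 \left(- \frac{1}{8}\right) = -3 - - \frac{3}{4} = -3 + \frac{3}{4} = - \frac{9}{4}$)
$\left(F{\left(M{\left(-1 + 2 \right)} \right)} + 27\right)^{2} = \left(- \frac{9}{4} + 27\right)^{2} = \left(\frac{99}{4}\right)^{2} = \frac{9801}{16}$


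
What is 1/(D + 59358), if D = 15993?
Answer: 1/75351 ≈ 1.3271e-5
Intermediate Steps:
1/(D + 59358) = 1/(15993 + 59358) = 1/75351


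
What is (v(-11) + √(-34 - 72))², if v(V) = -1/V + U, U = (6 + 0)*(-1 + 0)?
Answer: (65 - 11*I*√106)²/121 ≈ -71.083 - 121.68*I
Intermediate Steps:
U = -6 (U = 6*(-1) = -6)
v(V) = -6 - 1/V (v(V) = -1/V - 6 = -6 - 1/V)
(v(-11) + √(-34 - 72))² = ((-6 - 1/(-11)) + √(-34 - 72))² = ((-6 - 1*(-1/11)) + √(-106))² = ((-6 + 1/11) + I*√106)² = (-65/11 + I*√106)²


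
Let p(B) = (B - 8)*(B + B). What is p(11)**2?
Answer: 4356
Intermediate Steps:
p(B) = 2*B*(-8 + B) (p(B) = (-8 + B)*(2*B) = 2*B*(-8 + B))
p(11)**2 = (2*11*(-8 + 11))**2 = (2*11*3)**2 = 66**2 = 4356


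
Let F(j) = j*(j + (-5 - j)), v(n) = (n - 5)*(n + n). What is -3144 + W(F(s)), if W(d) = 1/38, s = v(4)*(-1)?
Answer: -119471/38 ≈ -3144.0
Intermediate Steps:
v(n) = 2*n*(-5 + n) (v(n) = (-5 + n)*(2*n) = 2*n*(-5 + n))
s = 8 (s = (2*4*(-5 + 4))*(-1) = (2*4*(-1))*(-1) = -8*(-1) = 8)
F(j) = -5*j (F(j) = j*(-5) = -5*j)
W(d) = 1/38
-3144 + W(F(s)) = -3144 + 1/38 = -119471/38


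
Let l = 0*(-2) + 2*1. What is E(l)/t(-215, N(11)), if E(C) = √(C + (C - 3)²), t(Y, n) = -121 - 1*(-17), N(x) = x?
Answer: -√3/104 ≈ -0.016654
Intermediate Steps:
t(Y, n) = -104 (t(Y, n) = -121 + 17 = -104)
l = 2 (l = 0 + 2 = 2)
E(C) = √(C + (-3 + C)²)
E(l)/t(-215, N(11)) = √(2 + (-3 + 2)²)/(-104) = √(2 + (-1)²)*(-1/104) = √(2 + 1)*(-1/104) = √3*(-1/104) = -√3/104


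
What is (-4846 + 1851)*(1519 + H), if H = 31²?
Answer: -7427600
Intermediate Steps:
H = 961
(-4846 + 1851)*(1519 + H) = (-4846 + 1851)*(1519 + 961) = -2995*2480 = -7427600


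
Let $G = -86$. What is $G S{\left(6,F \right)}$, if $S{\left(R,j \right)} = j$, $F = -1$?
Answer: $86$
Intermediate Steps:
$G S{\left(6,F \right)} = \left(-86\right) \left(-1\right) = 86$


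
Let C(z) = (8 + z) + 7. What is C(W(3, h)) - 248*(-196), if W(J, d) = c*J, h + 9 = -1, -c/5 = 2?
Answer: 48593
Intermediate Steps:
c = -10 (c = -5*2 = -10)
h = -10 (h = -9 - 1 = -10)
W(J, d) = -10*J
C(z) = 15 + z
C(W(3, h)) - 248*(-196) = (15 - 10*3) - 248*(-196) = (15 - 30) + 48608 = -15 + 48608 = 48593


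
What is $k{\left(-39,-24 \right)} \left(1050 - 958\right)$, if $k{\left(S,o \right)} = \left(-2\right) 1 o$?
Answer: $4416$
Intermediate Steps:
$k{\left(S,o \right)} = - 2 o$
$k{\left(-39,-24 \right)} \left(1050 - 958\right) = \left(-2\right) \left(-24\right) \left(1050 - 958\right) = 48 \cdot 92 = 4416$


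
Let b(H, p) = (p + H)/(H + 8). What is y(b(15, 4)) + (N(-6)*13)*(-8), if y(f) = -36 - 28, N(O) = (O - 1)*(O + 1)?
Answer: -3704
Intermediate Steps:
b(H, p) = (H + p)/(8 + H)
N(O) = (1 + O)*(-1 + O) (N(O) = (-1 + O)*(1 + O) = (1 + O)*(-1 + O))
y(f) = -64
y(b(15, 4)) + (N(-6)*13)*(-8) = -64 + ((-1 + (-6)²)*13)*(-8) = -64 + ((-1 + 36)*13)*(-8) = -64 + (35*13)*(-8) = -64 + 455*(-8) = -64 - 3640 = -3704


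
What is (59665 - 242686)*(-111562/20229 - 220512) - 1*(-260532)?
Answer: 24740432738086/613 ≈ 4.0360e+10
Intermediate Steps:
(59665 - 242686)*(-111562/20229 - 220512) - 1*(-260532) = -183021*(-111562*1/20229 - 220512) + 260532 = -183021*(-10142/1839 - 220512) + 260532 = -183021*(-405531710/1839) + 260532 = 24740273031970/613 + 260532 = 24740432738086/613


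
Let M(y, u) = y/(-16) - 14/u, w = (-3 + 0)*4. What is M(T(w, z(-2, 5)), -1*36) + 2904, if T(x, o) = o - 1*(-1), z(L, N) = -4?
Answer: 418259/144 ≈ 2904.6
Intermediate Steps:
w = -12 (w = -3*4 = -12)
T(x, o) = 1 + o (T(x, o) = o + 1 = 1 + o)
M(y, u) = -14/u - y/16 (M(y, u) = y*(-1/16) - 14/u = -y/16 - 14/u = -14/u - y/16)
M(T(w, z(-2, 5)), -1*36) + 2904 = (-14/((-1*36)) - (1 - 4)/16) + 2904 = (-14/(-36) - 1/16*(-3)) + 2904 = (-14*(-1/36) + 3/16) + 2904 = (7/18 + 3/16) + 2904 = 83/144 + 2904 = 418259/144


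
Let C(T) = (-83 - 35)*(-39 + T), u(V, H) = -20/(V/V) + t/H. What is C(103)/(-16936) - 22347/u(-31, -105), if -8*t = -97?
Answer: 39755173928/35770949 ≈ 1111.4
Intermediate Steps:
t = 97/8 (t = -⅛*(-97) = 97/8 ≈ 12.125)
u(V, H) = -20 + 97/(8*H) (u(V, H) = -20/(V/V) + 97/(8*H) = -20/1 + 97/(8*H) = -20*1 + 97/(8*H) = -20 + 97/(8*H))
C(T) = 4602 - 118*T (C(T) = -118*(-39 + T) = 4602 - 118*T)
C(103)/(-16936) - 22347/u(-31, -105) = (4602 - 118*103)/(-16936) - 22347/(-20 + (97/8)/(-105)) = (4602 - 12154)*(-1/16936) - 22347/(-20 + (97/8)*(-1/105)) = -7552*(-1/16936) - 22347/(-20 - 97/840) = 944/2117 - 22347/(-16897/840) = 944/2117 - 22347*(-840/16897) = 944/2117 + 18771480/16897 = 39755173928/35770949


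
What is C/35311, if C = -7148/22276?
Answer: -1787/196646959 ≈ -9.0874e-6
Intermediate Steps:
C = -1787/5569 (C = -7148*1/22276 = -1787/5569 ≈ -0.32088)
C/35311 = -1787/5569/35311 = -1787/5569*1/35311 = -1787/196646959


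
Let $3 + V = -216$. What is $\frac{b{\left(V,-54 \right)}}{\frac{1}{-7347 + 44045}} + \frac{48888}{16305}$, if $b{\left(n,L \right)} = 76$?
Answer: $\frac{15158492176}{5435} \approx 2.7891 \cdot 10^{6}$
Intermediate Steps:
$V = -219$ ($V = -3 - 216 = -219$)
$\frac{b{\left(V,-54 \right)}}{\frac{1}{-7347 + 44045}} + \frac{48888}{16305} = \frac{76}{\frac{1}{-7347 + 44045}} + \frac{48888}{16305} = \frac{76}{\frac{1}{36698}} + 48888 \cdot \frac{1}{16305} = 76 \frac{1}{\frac{1}{36698}} + \frac{16296}{5435} = 76 \cdot 36698 + \frac{16296}{5435} = 2789048 + \frac{16296}{5435} = \frac{15158492176}{5435}$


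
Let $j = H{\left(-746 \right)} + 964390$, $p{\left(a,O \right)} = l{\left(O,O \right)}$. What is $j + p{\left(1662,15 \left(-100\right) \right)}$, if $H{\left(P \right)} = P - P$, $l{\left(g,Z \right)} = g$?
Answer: $962890$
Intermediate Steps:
$p{\left(a,O \right)} = O$
$H{\left(P \right)} = 0$
$j = 964390$ ($j = 0 + 964390 = 964390$)
$j + p{\left(1662,15 \left(-100\right) \right)} = 964390 + 15 \left(-100\right) = 964390 - 1500 = 962890$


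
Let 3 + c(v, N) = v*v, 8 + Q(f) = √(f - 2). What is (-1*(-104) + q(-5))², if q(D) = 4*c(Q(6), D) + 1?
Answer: 56169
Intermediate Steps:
Q(f) = -8 + √(-2 + f) (Q(f) = -8 + √(f - 2) = -8 + √(-2 + f))
c(v, N) = -3 + v² (c(v, N) = -3 + v*v = -3 + v²)
q(D) = 133 (q(D) = 4*(-3 + (-8 + √(-2 + 6))²) + 1 = 4*(-3 + (-8 + √4)²) + 1 = 4*(-3 + (-8 + 2)²) + 1 = 4*(-3 + (-6)²) + 1 = 4*(-3 + 36) + 1 = 4*33 + 1 = 132 + 1 = 133)
(-1*(-104) + q(-5))² = (-1*(-104) + 133)² = (104 + 133)² = 237² = 56169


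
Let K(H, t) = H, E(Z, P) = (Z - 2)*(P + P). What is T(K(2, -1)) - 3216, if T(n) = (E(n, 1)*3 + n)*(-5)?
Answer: -3226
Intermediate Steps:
E(Z, P) = 2*P*(-2 + Z) (E(Z, P) = (-2 + Z)*(2*P) = 2*P*(-2 + Z))
T(n) = 60 - 35*n (T(n) = ((2*1*(-2 + n))*3 + n)*(-5) = ((-4 + 2*n)*3 + n)*(-5) = ((-12 + 6*n) + n)*(-5) = (-12 + 7*n)*(-5) = 60 - 35*n)
T(K(2, -1)) - 3216 = (60 - 35*2) - 3216 = (60 - 70) - 3216 = -10 - 3216 = -3226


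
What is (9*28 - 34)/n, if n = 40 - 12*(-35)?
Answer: 109/230 ≈ 0.47391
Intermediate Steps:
n = 460 (n = 40 + 420 = 460)
(9*28 - 34)/n = (9*28 - 34)/460 = (252 - 34)*(1/460) = 218*(1/460) = 109/230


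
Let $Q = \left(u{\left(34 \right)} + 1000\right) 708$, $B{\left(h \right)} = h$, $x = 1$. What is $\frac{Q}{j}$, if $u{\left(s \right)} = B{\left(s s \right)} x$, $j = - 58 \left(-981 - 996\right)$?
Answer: $\frac{254408}{19111} \approx 13.312$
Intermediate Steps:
$j = 114666$ ($j = \left(-58\right) \left(-1977\right) = 114666$)
$u{\left(s \right)} = s^{2}$ ($u{\left(s \right)} = s s 1 = s^{2} \cdot 1 = s^{2}$)
$Q = 1526448$ ($Q = \left(34^{2} + 1000\right) 708 = \left(1156 + 1000\right) 708 = 2156 \cdot 708 = 1526448$)
$\frac{Q}{j} = \frac{1526448}{114666} = 1526448 \cdot \frac{1}{114666} = \frac{254408}{19111}$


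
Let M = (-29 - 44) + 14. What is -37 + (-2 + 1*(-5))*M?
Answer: 376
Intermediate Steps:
M = -59 (M = -73 + 14 = -59)
-37 + (-2 + 1*(-5))*M = -37 + (-2 + 1*(-5))*(-59) = -37 + (-2 - 5)*(-59) = -37 - 7*(-59) = -37 + 413 = 376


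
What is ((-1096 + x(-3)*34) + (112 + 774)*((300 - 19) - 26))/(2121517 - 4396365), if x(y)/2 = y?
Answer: -112315/1137424 ≈ -0.098745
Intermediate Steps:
x(y) = 2*y
((-1096 + x(-3)*34) + (112 + 774)*((300 - 19) - 26))/(2121517 - 4396365) = ((-1096 + (2*(-3))*34) + (112 + 774)*((300 - 19) - 26))/(2121517 - 4396365) = ((-1096 - 6*34) + 886*(281 - 26))/(-2274848) = ((-1096 - 204) + 886*255)*(-1/2274848) = (-1300 + 225930)*(-1/2274848) = 224630*(-1/2274848) = -112315/1137424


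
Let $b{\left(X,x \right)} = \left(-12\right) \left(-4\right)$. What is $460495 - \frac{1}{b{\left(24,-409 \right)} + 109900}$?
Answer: $\frac{50630504259}{109948} \approx 4.605 \cdot 10^{5}$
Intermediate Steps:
$b{\left(X,x \right)} = 48$
$460495 - \frac{1}{b{\left(24,-409 \right)} + 109900} = 460495 - \frac{1}{48 + 109900} = 460495 - \frac{1}{109948} = \frac{50630504259}{109948}$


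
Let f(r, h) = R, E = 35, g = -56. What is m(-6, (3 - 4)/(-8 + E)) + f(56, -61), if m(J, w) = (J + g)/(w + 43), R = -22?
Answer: -13597/580 ≈ -23.443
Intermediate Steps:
f(r, h) = -22
m(J, w) = (-56 + J)/(43 + w) (m(J, w) = (J - 56)/(w + 43) = (-56 + J)/(43 + w))
m(-6, (3 - 4)/(-8 + E)) + f(56, -61) = (-56 - 6)/(43 + (3 - 4)/(-8 + 35)) - 22 = -62/(43 - 1/27) - 22 = -62/(1160/27) - 22 = (27/1160)*(-62) - 22 = -837/580 - 22 = -13597/580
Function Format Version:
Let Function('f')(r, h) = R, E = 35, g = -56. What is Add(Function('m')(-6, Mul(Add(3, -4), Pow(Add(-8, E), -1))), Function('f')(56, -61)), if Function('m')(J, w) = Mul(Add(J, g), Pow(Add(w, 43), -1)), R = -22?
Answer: Rational(-13597, 580) ≈ -23.443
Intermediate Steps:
Function('f')(r, h) = -22
Function('m')(J, w) = Mul(Pow(Add(43, w), -1), Add(-56, J)) (Function('m')(J, w) = Mul(Add(J, -56), Pow(Add(w, 43), -1)) = Mul(Add(-56, J), Pow(Add(43, w), -1)) = Mul(Pow(Add(43, w), -1), Add(-56, J)))
Add(Function('m')(-6, Mul(Add(3, -4), Pow(Add(-8, E), -1))), Function('f')(56, -61)) = Add(Mul(Pow(Add(43, Mul(Add(3, -4), Pow(Add(-8, 35), -1))), -1), Add(-56, -6)), -22) = Add(Mul(Pow(Add(43, Mul(-1, Pow(27, -1))), -1), -62), -22) = Add(Mul(Pow(Add(43, Mul(-1, Rational(1, 27))), -1), -62), -22) = Add(Mul(Pow(Add(43, Rational(-1, 27)), -1), -62), -22) = Add(Mul(Pow(Rational(1160, 27), -1), -62), -22) = Add(Mul(Rational(27, 1160), -62), -22) = Add(Rational(-837, 580), -22) = Rational(-13597, 580)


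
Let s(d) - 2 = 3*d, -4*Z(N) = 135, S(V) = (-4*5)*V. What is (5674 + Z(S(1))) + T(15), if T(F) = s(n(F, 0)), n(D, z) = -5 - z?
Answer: 22509/4 ≈ 5627.3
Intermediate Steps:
S(V) = -20*V
Z(N) = -135/4 (Z(N) = -¼*135 = -135/4)
s(d) = 2 + 3*d
T(F) = -13 (T(F) = 2 + 3*(-5 - 1*0) = 2 + 3*(-5 + 0) = 2 + 3*(-5) = 2 - 15 = -13)
(5674 + Z(S(1))) + T(15) = (5674 - 135/4) - 13 = 22561/4 - 13 = 22509/4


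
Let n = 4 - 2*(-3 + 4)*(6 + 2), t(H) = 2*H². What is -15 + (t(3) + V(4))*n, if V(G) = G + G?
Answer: -327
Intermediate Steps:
V(G) = 2*G
n = -12 (n = 4 - 2*8 = 4 - 16 = -12)
-15 + (t(3) + V(4))*n = -15 + (2*3² + 2*4)*(-12) = -15 + (2*9 + 8)*(-12) = -15 + (18 + 8)*(-12) = -15 + 26*(-12) = -15 - 312 = -327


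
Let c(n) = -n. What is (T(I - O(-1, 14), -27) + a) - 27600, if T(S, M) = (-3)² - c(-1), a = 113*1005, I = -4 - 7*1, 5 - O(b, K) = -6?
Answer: 85973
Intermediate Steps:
O(b, K) = 11 (O(b, K) = 5 - 1*(-6) = 5 + 6 = 11)
I = -11 (I = -4 - 7 = -11)
a = 113565
T(S, M) = 8 (T(S, M) = (-3)² - (-1)*(-1) = 9 - 1*1 = 9 - 1 = 8)
(T(I - O(-1, 14), -27) + a) - 27600 = (8 + 113565) - 27600 = 113573 - 27600 = 85973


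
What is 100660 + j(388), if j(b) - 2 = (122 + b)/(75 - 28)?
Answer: 4731624/47 ≈ 1.0067e+5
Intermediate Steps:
j(b) = 216/47 + b/47 (j(b) = 2 + (122 + b)/(75 - 28) = 2 + (122 + b)/47 = 2 + (122 + b)*(1/47) = 2 + (122/47 + b/47) = 216/47 + b/47)
100660 + j(388) = 100660 + (216/47 + (1/47)*388) = 100660 + (216/47 + 388/47) = 100660 + 604/47 = 4731624/47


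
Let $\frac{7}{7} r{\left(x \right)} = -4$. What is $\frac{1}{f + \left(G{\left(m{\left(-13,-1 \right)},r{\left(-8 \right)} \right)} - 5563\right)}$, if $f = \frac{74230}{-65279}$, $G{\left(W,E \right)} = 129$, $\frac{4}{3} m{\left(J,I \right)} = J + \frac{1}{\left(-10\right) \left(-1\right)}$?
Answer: $- \frac{65279}{354800316} \approx -0.00018399$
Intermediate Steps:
$r{\left(x \right)} = -4$
$m{\left(J,I \right)} = \frac{3}{40} + \frac{3 J}{4}$ ($m{\left(J,I \right)} = \frac{3 \left(J + \frac{1}{\left(-10\right) \left(-1\right)}\right)}{4} = \frac{3 \left(J + \frac{1}{10}\right)}{4} = \frac{3 \left(\frac{1}{10} + J\right)}{4} = \frac{3}{40} + \frac{3 J}{4}$)
$f = - \frac{74230}{65279}$ ($f = 74230 \left(- \frac{1}{65279}\right) = - \frac{74230}{65279} \approx -1.1371$)
$\frac{1}{f + \left(G{\left(m{\left(-13,-1 \right)},r{\left(-8 \right)} \right)} - 5563\right)} = \frac{1}{- \frac{74230}{65279} + \left(129 - 5563\right)} = \frac{1}{- \frac{74230}{65279} - 5434} = \frac{1}{- \frac{354800316}{65279}} = - \frac{65279}{354800316}$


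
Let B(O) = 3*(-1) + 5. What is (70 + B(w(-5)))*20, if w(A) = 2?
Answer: 1440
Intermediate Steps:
B(O) = 2 (B(O) = -3 + 5 = 2)
(70 + B(w(-5)))*20 = (70 + 2)*20 = 72*20 = 1440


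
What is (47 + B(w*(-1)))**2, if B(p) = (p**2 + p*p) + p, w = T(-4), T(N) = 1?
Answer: 2304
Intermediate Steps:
w = 1
B(p) = p + 2*p**2 (B(p) = (p**2 + p**2) + p = 2*p**2 + p = p + 2*p**2)
(47 + B(w*(-1)))**2 = (47 + (1*(-1))*(1 + 2*(1*(-1))))**2 = (47 - (1 + 2*(-1)))**2 = (47 - (1 - 2))**2 = (47 - 1*(-1))**2 = (47 + 1)**2 = 48**2 = 2304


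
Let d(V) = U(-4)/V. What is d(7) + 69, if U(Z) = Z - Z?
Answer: 69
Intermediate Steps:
U(Z) = 0
d(V) = 0 (d(V) = 0/V = 0)
d(7) + 69 = 0 + 69 = 69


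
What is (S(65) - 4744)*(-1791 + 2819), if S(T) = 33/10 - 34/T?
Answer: -316808526/65 ≈ -4.8740e+6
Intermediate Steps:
S(T) = 33/10 - 34/T (S(T) = 33*(⅒) - 34/T = 33/10 - 34/T)
(S(65) - 4744)*(-1791 + 2819) = ((33/10 - 34/65) - 4744)*(-1791 + 2819) = ((33/10 - 34*1/65) - 4744)*1028 = ((33/10 - 34/65) - 4744)*1028 = (361/130 - 4744)*1028 = -616359/130*1028 = -316808526/65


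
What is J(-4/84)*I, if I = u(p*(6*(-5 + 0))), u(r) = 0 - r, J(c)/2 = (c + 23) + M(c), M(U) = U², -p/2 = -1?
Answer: 404920/147 ≈ 2754.6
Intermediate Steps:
p = 2 (p = -2*(-1) = 2)
J(c) = 46 + 2*c + 2*c² (J(c) = 2*((c + 23) + c²) = 2*((23 + c) + c²) = 2*(23 + c + c²) = 46 + 2*c + 2*c²)
u(r) = -r
I = 60 (I = -2*6*(-5 + 0) = -2*6*(-5) = -2*(-30) = -1*(-60) = 60)
J(-4/84)*I = (46 + 2*(-4/84) + 2*(-4/84)²)*60 = (46 + 2*(-4*1/84) + 2*(-4*1/84)²)*60 = (46 + 2*(-1/21) + 2*(-1/21)²)*60 = (46 - 2/21 + 2*(1/441))*60 = (46 - 2/21 + 2/441)*60 = (20246/441)*60 = 404920/147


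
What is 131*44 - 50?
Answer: 5714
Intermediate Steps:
131*44 - 50 = 5764 - 50 = 5714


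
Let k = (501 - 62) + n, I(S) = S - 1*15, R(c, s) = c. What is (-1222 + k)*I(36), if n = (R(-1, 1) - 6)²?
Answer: -15414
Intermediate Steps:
I(S) = -15 + S (I(S) = S - 15 = -15 + S)
n = 49 (n = (-1 - 6)² = (-7)² = 49)
k = 488 (k = (501 - 62) + 49 = 439 + 49 = 488)
(-1222 + k)*I(36) = (-1222 + 488)*(-15 + 36) = -734*21 = -15414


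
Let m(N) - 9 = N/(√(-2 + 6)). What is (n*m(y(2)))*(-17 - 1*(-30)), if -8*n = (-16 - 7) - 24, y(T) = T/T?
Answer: 11609/16 ≈ 725.56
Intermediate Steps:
y(T) = 1
m(N) = 9 + N/2 (m(N) = 9 + N/(√(-2 + 6)) = 9 + N/(√4) = 9 + N/2)
n = 47/8 (n = -((-16 - 7) - 24)/8 = -(-23 - 24)/8 = -⅛*(-47) = 47/8 ≈ 5.8750)
(n*m(y(2)))*(-17 - 1*(-30)) = (47*(9 + (½)*1)/8)*(-17 - 1*(-30)) = (47*(9 + ½)/8)*(-17 + 30) = ((47/8)*(19/2))*13 = (893/16)*13 = 11609/16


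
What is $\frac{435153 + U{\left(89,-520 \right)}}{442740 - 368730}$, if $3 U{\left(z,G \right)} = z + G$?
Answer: $\frac{652514}{111015} \approx 5.8777$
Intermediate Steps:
$U{\left(z,G \right)} = \frac{G}{3} + \frac{z}{3}$ ($U{\left(z,G \right)} = \frac{z + G}{3} = \frac{G + z}{3} = \frac{G}{3} + \frac{z}{3}$)
$\frac{435153 + U{\left(89,-520 \right)}}{442740 - 368730} = \frac{435153 + \left(\frac{1}{3} \left(-520\right) + \frac{1}{3} \cdot 89\right)}{442740 - 368730} = \frac{435153 + \left(- \frac{520}{3} + \frac{89}{3}\right)}{74010} = \left(435153 - \frac{431}{3}\right) \frac{1}{74010} = \frac{1305028}{3} \cdot \frac{1}{74010} = \frac{652514}{111015}$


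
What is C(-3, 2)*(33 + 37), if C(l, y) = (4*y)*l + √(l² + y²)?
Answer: -1680 + 70*√13 ≈ -1427.6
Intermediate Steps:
C(l, y) = √(l² + y²) + 4*l*y (C(l, y) = 4*l*y + √(l² + y²) = √(l² + y²) + 4*l*y)
C(-3, 2)*(33 + 37) = (√((-3)² + 2²) + 4*(-3)*2)*(33 + 37) = (√(9 + 4) - 24)*70 = (√13 - 24)*70 = (-24 + √13)*70 = -1680 + 70*√13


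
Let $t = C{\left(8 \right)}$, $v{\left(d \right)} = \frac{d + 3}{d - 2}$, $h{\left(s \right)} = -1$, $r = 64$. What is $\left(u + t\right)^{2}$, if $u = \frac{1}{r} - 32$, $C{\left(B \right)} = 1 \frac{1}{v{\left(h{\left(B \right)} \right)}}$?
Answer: $\frac{4592449}{4096} \approx 1121.2$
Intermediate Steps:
$v{\left(d \right)} = \frac{3 + d}{-2 + d}$
$C{\left(B \right)} = - \frac{3}{2}$ ($C{\left(B \right)} = 1 \frac{1}{\frac{1}{-2 - 1} \left(3 - 1\right)} = 1 \frac{1}{\frac{1}{-3} \cdot 2} = 1 \frac{1}{\left(- \frac{1}{3}\right) 2} = 1 \frac{1}{- \frac{2}{3}} = 1 \left(- \frac{3}{2}\right) = - \frac{3}{2}$)
$t = - \frac{3}{2} \approx -1.5$
$u = - \frac{2047}{64}$ ($u = \frac{1}{64} - 32 = - \frac{2047}{64} \approx -31.984$)
$\left(u + t\right)^{2} = \left(- \frac{2047}{64} - \frac{3}{2}\right)^{2} = \left(- \frac{2143}{64}\right)^{2} = \frac{4592449}{4096}$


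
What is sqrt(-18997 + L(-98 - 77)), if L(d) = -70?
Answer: I*sqrt(19067) ≈ 138.08*I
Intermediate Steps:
sqrt(-18997 + L(-98 - 77)) = sqrt(-18997 - 70) = sqrt(-19067) = I*sqrt(19067)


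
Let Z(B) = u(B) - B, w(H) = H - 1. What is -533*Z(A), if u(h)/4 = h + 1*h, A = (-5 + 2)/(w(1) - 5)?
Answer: -11193/5 ≈ -2238.6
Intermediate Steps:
w(H) = -1 + H
A = ⅗ (A = (-5 + 2)/((-1 + 1) - 5) = -3/(0 - 5) = -3/(-5) = -3*(-⅕) = ⅗ ≈ 0.60000)
u(h) = 8*h (u(h) = 4*(h + 1*h) = 4*(h + h) = 4*(2*h) = 8*h)
Z(B) = 7*B (Z(B) = 8*B - B = 7*B)
-533*Z(A) = -3731*3/5 = -533*21/5 = -11193/5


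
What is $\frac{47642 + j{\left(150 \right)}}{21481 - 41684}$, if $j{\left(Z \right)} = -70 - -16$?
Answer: $- \frac{47588}{20203} \approx -2.3555$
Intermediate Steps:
$j{\left(Z \right)} = -54$ ($j{\left(Z \right)} = -70 + 16 = -54$)
$\frac{47642 + j{\left(150 \right)}}{21481 - 41684} = \frac{47642 - 54}{21481 - 41684} = \frac{47588}{-20203} = 47588 \left(- \frac{1}{20203}\right) = - \frac{47588}{20203}$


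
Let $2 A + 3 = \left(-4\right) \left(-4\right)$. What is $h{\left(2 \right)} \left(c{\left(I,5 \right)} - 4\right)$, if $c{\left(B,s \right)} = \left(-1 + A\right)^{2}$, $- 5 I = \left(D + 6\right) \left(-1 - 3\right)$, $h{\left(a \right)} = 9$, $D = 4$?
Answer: $\frac{945}{4} \approx 236.25$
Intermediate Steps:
$A = \frac{13}{2}$ ($A = - \frac{3}{2} + \frac{\left(-4\right) \left(-4\right)}{2} = - \frac{3}{2} + \frac{1}{2} \cdot 16 = - \frac{3}{2} + 8 = \frac{13}{2} \approx 6.5$)
$I = 8$ ($I = - \frac{\left(4 + 6\right) \left(-1 - 3\right)}{5} = - \frac{10 \left(-4\right)}{5} = \left(- \frac{1}{5}\right) \left(-40\right) = 8$)
$c{\left(B,s \right)} = \frac{121}{4}$ ($c{\left(B,s \right)} = \left(-1 + \frac{13}{2}\right)^{2} = \left(\frac{11}{2}\right)^{2} = \frac{121}{4}$)
$h{\left(2 \right)} \left(c{\left(I,5 \right)} - 4\right) = 9 \left(\frac{121}{4} - 4\right) = 9 \cdot \frac{105}{4} = \frac{945}{4}$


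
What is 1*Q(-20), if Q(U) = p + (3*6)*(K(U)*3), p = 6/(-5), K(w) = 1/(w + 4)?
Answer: -183/40 ≈ -4.5750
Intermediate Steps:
K(w) = 1/(4 + w)
p = -6/5 (p = 6*(-⅕) = -6/5 ≈ -1.2000)
Q(U) = -6/5 + 54/(4 + U) (Q(U) = -6/5 + (3*6)*(3/(4 + U)) = -6/5 + 18*(3/(4 + U)) = -6/5 + 54/(4 + U))
1*Q(-20) = 1*(6*(41 - 1*(-20))/(5*(4 - 20))) = 1*((6/5)*(41 + 20)/(-16)) = 1*((6/5)*(-1/16)*61) = 1*(-183/40) = -183/40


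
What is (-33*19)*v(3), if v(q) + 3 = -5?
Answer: 5016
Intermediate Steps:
v(q) = -8 (v(q) = -3 - 5 = -8)
(-33*19)*v(3) = -33*19*(-8) = -627*(-8) = 5016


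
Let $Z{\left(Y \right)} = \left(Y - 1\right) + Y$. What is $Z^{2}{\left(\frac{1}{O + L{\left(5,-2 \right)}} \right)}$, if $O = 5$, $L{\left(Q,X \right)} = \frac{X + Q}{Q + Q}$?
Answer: $\frac{1089}{2809} \approx 0.38768$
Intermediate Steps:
$L{\left(Q,X \right)} = \frac{Q + X}{2 Q}$
$Z{\left(Y \right)} = -1 + 2 Y$ ($Z{\left(Y \right)} = \left(-1 + Y\right) + Y = -1 + 2 Y$)
$Z^{2}{\left(\frac{1}{O + L{\left(5,-2 \right)}} \right)} = \left(-1 + \frac{2}{5 + \frac{5 - 2}{2 \cdot 5}}\right)^{2} = \left(-1 + \frac{2}{5 + \frac{1}{2} \cdot \frac{1}{5} \cdot 3}\right)^{2} = \left(-1 + \frac{2}{5 + \frac{3}{10}}\right)^{2} = \left(-1 + \frac{2}{\frac{53}{10}}\right)^{2} = \left(-1 + 2 \cdot \frac{10}{53}\right)^{2} = \left(-1 + \frac{20}{53}\right)^{2} = \left(- \frac{33}{53}\right)^{2} = \frac{1089}{2809}$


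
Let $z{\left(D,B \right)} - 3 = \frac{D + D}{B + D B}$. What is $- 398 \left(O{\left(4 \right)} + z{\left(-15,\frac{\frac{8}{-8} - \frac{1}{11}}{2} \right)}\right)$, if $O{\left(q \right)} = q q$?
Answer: $- \frac{41989}{7} \approx -5998.4$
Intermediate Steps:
$O{\left(q \right)} = q^{2}$
$z{\left(D,B \right)} = 3 + \frac{2 D}{B + B D}$ ($z{\left(D,B \right)} = 3 + \frac{D + D}{B + D B} = 3 + \frac{2 D}{B + B D}$)
$- 398 \left(O{\left(4 \right)} + z{\left(-15,\frac{\frac{8}{-8} - \frac{1}{11}}{2} \right)}\right) = - 398 \left(4^{2} + \frac{2 \left(-15\right) + 3 \frac{\frac{8}{-8} - \frac{1}{11}}{2} + 3 \frac{\frac{8}{-8} - \frac{1}{11}}{2} \left(-15\right)}{\frac{\frac{8}{-8} - \frac{1}{11}}{2} \left(1 - 15\right)}\right) = - 398 \left(16 + \frac{-30 + 3 \left(8 \left(- \frac{1}{8}\right) - \frac{1}{11}\right) \frac{1}{2} + 3 \left(8 \left(- \frac{1}{8}\right) - \frac{1}{11}\right) \frac{1}{2} \left(-15\right)}{\left(8 \left(- \frac{1}{8}\right) - \frac{1}{11}\right) \frac{1}{2} \left(-14\right)}\right) = - 398 \left(16 + \frac{1}{\left(-1 - \frac{1}{11}\right) \frac{1}{2}} \left(- \frac{1}{14}\right) \left(-30 + 3 \left(-1 - \frac{1}{11}\right) \frac{1}{2} + 3 \left(-1 - \frac{1}{11}\right) \frac{1}{2} \left(-15\right)\right)\right) = - 398 \left(16 + \frac{1}{\left(- \frac{12}{11}\right) \frac{1}{2}} \left(- \frac{1}{14}\right) \left(-30 + 3 \left(\left(- \frac{12}{11}\right) \frac{1}{2}\right) + 3 \left(\left(- \frac{12}{11}\right) \frac{1}{2}\right) \left(-15\right)\right)\right) = - 398 \left(16 + \frac{1}{- \frac{6}{11}} \left(- \frac{1}{14}\right) \left(-30 + 3 \left(- \frac{6}{11}\right) + 3 \left(- \frac{6}{11}\right) \left(-15\right)\right)\right) = - 398 \left(16 - - \frac{11 \left(-30 - \frac{18}{11} + \frac{270}{11}\right)}{84}\right) = - 398 \left(16 - \left(- \frac{11}{84}\right) \left(- \frac{78}{11}\right)\right) = - 398 \left(16 - \frac{13}{14}\right) = \left(-398\right) \frac{211}{14} = - \frac{41989}{7}$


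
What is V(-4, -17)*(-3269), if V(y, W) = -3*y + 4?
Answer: -52304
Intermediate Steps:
V(y, W) = 4 - 3*y
V(-4, -17)*(-3269) = (4 - 3*(-4))*(-3269) = (4 + 12)*(-3269) = 16*(-3269) = -52304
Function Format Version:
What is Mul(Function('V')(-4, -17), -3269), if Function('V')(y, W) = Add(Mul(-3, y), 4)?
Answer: -52304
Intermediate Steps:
Function('V')(y, W) = Add(4, Mul(-3, y))
Mul(Function('V')(-4, -17), -3269) = Mul(Add(4, Mul(-3, -4)), -3269) = Mul(Add(4, 12), -3269) = Mul(16, -3269) = -52304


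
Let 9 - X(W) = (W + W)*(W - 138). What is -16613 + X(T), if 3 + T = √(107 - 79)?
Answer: -17506 + 576*√7 ≈ -15982.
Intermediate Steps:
T = -3 + 2*√7 (T = -3 + √(107 - 79) = -3 + √28 = -3 + 2*√7 ≈ 2.2915)
X(W) = 9 - 2*W*(-138 + W) (X(W) = 9 - (W + W)*(W - 138) = 9 - 2*W*(-138 + W))
-16613 + X(T) = -16613 + (9 - 2*(-3 + 2*√7)² + 276*(-3 + 2*√7)) = -16613 + (9 - 2*(-3 + 2*√7)² + (-828 + 552*√7)) = -16613 + (-819 - 2*(-3 + 2*√7)² + 552*√7) = -17432 - 2*(-3 + 2*√7)² + 552*√7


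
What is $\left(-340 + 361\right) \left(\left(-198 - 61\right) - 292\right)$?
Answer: $-11571$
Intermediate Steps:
$\left(-340 + 361\right) \left(\left(-198 - 61\right) - 292\right) = 21 \left(-259 - 292\right) = 21 \left(-551\right) = -11571$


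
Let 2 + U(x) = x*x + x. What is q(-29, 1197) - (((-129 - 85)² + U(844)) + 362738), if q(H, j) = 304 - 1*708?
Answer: -1122116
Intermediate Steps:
U(x) = -2 + x + x² (U(x) = -2 + (x*x + x) = -2 + (x² + x) = -2 + (x + x²) = -2 + x + x²)
q(H, j) = -404 (q(H, j) = 304 - 708 = -404)
q(-29, 1197) - (((-129 - 85)² + U(844)) + 362738) = -404 - (((-129 - 85)² + (-2 + 844 + 844²)) + 362738) = -404 - (((-214)² + (-2 + 844 + 712336)) + 362738) = -404 - ((45796 + 713178) + 362738) = -404 - (758974 + 362738) = -404 - 1*1121712 = -404 - 1121712 = -1122116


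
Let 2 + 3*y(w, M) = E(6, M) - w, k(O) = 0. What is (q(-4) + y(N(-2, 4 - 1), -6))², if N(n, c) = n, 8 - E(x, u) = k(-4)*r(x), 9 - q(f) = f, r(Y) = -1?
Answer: 2209/9 ≈ 245.44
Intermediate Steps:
q(f) = 9 - f
E(x, u) = 8 (E(x, u) = 8 - 0*(-1) = 8 - 1*0 = 8 + 0 = 8)
y(w, M) = 2 - w/3 (y(w, M) = -⅔ + (8 - w)/3 = -⅔ + (8/3 - w/3) = 2 - w/3)
(q(-4) + y(N(-2, 4 - 1), -6))² = ((9 - 1*(-4)) + (2 - ⅓*(-2)))² = ((9 + 4) + (2 + ⅔))² = (13 + 8/3)² = (47/3)² = 2209/9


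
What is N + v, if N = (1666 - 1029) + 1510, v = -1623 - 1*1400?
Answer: -876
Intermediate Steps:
v = -3023 (v = -1623 - 1400 = -3023)
N = 2147 (N = 637 + 1510 = 2147)
N + v = 2147 - 3023 = -876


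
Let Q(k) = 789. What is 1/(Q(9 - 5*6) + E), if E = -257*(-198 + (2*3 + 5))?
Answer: 1/48848 ≈ 2.0472e-5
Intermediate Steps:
E = 48059 (E = -257*(-198 + (6 + 5)) = -257*(-198 + 11) = -257*(-187) = 48059)
1/(Q(9 - 5*6) + E) = 1/(789 + 48059) = 1/48848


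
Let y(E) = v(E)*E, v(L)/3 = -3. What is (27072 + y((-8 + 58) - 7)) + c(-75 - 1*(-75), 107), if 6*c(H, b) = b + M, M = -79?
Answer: 80069/3 ≈ 26690.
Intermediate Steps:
v(L) = -9 (v(L) = 3*(-3) = -9)
c(H, b) = -79/6 + b/6 (c(H, b) = (b - 79)/6 = (-79 + b)/6 = -79/6 + b/6)
y(E) = -9*E
(27072 + y((-8 + 58) - 7)) + c(-75 - 1*(-75), 107) = (27072 - 9*((-8 + 58) - 7)) + (-79/6 + (⅙)*107) = (27072 - 9*(50 - 7)) + (-79/6 + 107/6) = (27072 - 9*43) + 14/3 = (27072 - 387) + 14/3 = 26685 + 14/3 = 80069/3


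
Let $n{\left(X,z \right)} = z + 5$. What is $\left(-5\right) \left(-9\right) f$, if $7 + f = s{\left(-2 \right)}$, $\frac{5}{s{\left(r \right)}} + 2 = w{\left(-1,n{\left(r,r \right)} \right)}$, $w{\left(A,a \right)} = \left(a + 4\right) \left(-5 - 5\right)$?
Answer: $- \frac{2545}{8} \approx -318.13$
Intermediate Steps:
$n{\left(X,z \right)} = 5 + z$
$w{\left(A,a \right)} = -40 - 10 a$ ($w{\left(A,a \right)} = \left(4 + a\right) \left(-10\right) = -40 - 10 a$)
$s{\left(r \right)} = \frac{5}{-92 - 10 r}$ ($s{\left(r \right)} = \frac{5}{-2 - \left(40 + 10 \left(5 + r\right)\right)} = \frac{5}{-2 - \left(90 + 10 r\right)} = \frac{5}{-92 - 10 r}$)
$f = - \frac{509}{72}$ ($f = -7 - \frac{5}{92 + 10 \left(-2\right)} = -7 - \frac{5}{92 - 20} = -7 - \frac{5}{72} = - \frac{509}{72} \approx -7.0694$)
$\left(-5\right) \left(-9\right) f = \left(-5\right) \left(-9\right) \left(- \frac{509}{72}\right) = 45 \left(- \frac{509}{72}\right) = - \frac{2545}{8}$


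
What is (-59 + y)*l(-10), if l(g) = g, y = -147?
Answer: 2060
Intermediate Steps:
(-59 + y)*l(-10) = (-59 - 147)*(-10) = -206*(-10) = 2060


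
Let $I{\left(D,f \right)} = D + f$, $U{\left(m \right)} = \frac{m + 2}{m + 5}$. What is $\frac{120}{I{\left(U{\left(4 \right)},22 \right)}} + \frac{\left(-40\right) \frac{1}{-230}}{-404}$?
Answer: $\frac{209053}{39491} \approx 5.2937$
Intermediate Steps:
$U{\left(m \right)} = \frac{2 + m}{5 + m}$
$\frac{120}{I{\left(U{\left(4 \right)},22 \right)}} + \frac{\left(-40\right) \frac{1}{-230}}{-404} = \frac{120}{\frac{2 + 4}{5 + 4} + 22} + \frac{\left(-40\right) \frac{1}{-230}}{-404} = \frac{120}{\frac{1}{9} \cdot 6 + 22} + \left(-40\right) \left(- \frac{1}{230}\right) \left(- \frac{1}{404}\right) = \frac{120}{\frac{1}{9} \cdot 6 + 22} + \frac{4}{23} \left(- \frac{1}{404}\right) = \frac{120}{\frac{2}{3} + 22} - \frac{1}{2323} = \frac{120}{\frac{68}{3}} - \frac{1}{2323} = 120 \cdot \frac{3}{68} - \frac{1}{2323} = \frac{90}{17} - \frac{1}{2323} = \frac{209053}{39491}$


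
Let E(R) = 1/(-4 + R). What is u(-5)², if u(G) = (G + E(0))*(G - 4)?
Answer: 35721/16 ≈ 2232.6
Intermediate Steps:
u(G) = (-4 + G)*(-¼ + G) (u(G) = (G + 1/(-4 + 0))*(G - 4) = (G + 1/(-4))*(-4 + G) = (G - ¼)*(-4 + G) = (-¼ + G)*(-4 + G) = (-4 + G)*(-¼ + G))
u(-5)² = (1 + (-5)² - 17/4*(-5))² = (1 + 25 + 85/4)² = (189/4)² = 35721/16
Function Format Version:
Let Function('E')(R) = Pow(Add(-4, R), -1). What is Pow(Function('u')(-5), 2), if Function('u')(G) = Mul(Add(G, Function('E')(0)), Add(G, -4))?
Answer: Rational(35721, 16) ≈ 2232.6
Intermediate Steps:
Function('u')(G) = Mul(Add(-4, G), Add(Rational(-1, 4), G)) (Function('u')(G) = Mul(Add(G, Pow(Add(-4, 0), -1)), Add(G, -4)) = Mul(Add(G, Pow(-4, -1)), Add(-4, G)) = Mul(Add(G, Rational(-1, 4)), Add(-4, G)) = Mul(Add(Rational(-1, 4), G), Add(-4, G)) = Mul(Add(-4, G), Add(Rational(-1, 4), G)))
Pow(Function('u')(-5), 2) = Pow(Add(1, Pow(-5, 2), Mul(Rational(-17, 4), -5)), 2) = Pow(Add(1, 25, Rational(85, 4)), 2) = Pow(Rational(189, 4), 2) = Rational(35721, 16)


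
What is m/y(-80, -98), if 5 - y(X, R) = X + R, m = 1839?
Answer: 613/61 ≈ 10.049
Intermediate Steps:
y(X, R) = 5 - R - X (y(X, R) = 5 - (X + R) = 5 - (R + X) = 5 + (-R - X) = 5 - R - X)
m/y(-80, -98) = 1839/(5 - 1*(-98) - 1*(-80)) = 1839/(5 + 98 + 80) = 1839/183 = 1839*(1/183) = 613/61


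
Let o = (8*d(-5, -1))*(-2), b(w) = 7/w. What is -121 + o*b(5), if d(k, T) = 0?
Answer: -121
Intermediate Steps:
o = 0 (o = (8*0)*(-2) = 0*(-2) = 0)
-121 + o*b(5) = -121 + 0*(7/5) = -121 + 0 = -121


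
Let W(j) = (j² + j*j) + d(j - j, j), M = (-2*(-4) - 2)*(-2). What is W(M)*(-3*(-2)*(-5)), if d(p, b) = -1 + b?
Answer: -8250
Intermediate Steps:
M = -12 (M = (8 - 2)*(-2) = 6*(-2) = -12)
W(j) = -1 + j + 2*j² (W(j) = (j² + j*j) + (-1 + j) = (j² + j²) + (-1 + j) = 2*j² + (-1 + j) = -1 + j + 2*j²)
W(M)*(-3*(-2)*(-5)) = (-1 - 12 + 2*(-12)²)*(-3*(-2)*(-5)) = (-1 - 12 + 2*144)*(6*(-5)) = (-1 - 12 + 288)*(-30) = 275*(-30) = -8250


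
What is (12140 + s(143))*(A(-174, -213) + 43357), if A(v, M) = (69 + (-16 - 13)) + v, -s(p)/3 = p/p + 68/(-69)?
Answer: 12068682837/23 ≈ 5.2473e+8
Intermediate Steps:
s(p) = -1/23 (s(p) = -3*(p/p + 68/(-69)) = -3*(1 + 68*(-1/69)) = -3*(1 - 68/69) = -3*1/69 = -1/23)
A(v, M) = 40 + v (A(v, M) = (69 - 29) + v = 40 + v)
(12140 + s(143))*(A(-174, -213) + 43357) = (12140 - 1/23)*((40 - 174) + 43357) = 279219*(-134 + 43357)/23 = (279219/23)*43223 = 12068682837/23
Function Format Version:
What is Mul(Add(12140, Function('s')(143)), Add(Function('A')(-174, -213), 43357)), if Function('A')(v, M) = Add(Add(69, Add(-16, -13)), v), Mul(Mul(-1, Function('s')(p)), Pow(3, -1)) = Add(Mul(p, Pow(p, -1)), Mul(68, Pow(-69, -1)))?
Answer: Rational(12068682837, 23) ≈ 5.2473e+8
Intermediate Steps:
Function('s')(p) = Rational(-1, 23) (Function('s')(p) = Mul(-3, Add(Mul(p, Pow(p, -1)), Mul(68, Pow(-69, -1)))) = Mul(-3, Add(1, Mul(68, Rational(-1, 69)))) = Mul(-3, Add(1, Rational(-68, 69))) = Mul(-3, Rational(1, 69)) = Rational(-1, 23))
Function('A')(v, M) = Add(40, v) (Function('A')(v, M) = Add(Add(69, -29), v) = Add(40, v))
Mul(Add(12140, Function('s')(143)), Add(Function('A')(-174, -213), 43357)) = Mul(Add(12140, Rational(-1, 23)), Add(Add(40, -174), 43357)) = Mul(Rational(279219, 23), Add(-134, 43357)) = Mul(Rational(279219, 23), 43223) = Rational(12068682837, 23)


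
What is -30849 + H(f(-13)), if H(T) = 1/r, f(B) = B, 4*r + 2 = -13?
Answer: -462739/15 ≈ -30849.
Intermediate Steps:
r = -15/4 (r = -½ + (¼)*(-13) = -½ - 13/4 = -15/4 ≈ -3.7500)
H(T) = -4/15 (H(T) = 1/(-15/4) = -4/15)
-30849 + H(f(-13)) = -30849 - 4/15 = -462739/15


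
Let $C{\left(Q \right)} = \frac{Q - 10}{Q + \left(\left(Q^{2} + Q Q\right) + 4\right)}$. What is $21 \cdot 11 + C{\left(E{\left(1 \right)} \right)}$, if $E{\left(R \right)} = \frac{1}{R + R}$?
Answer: $\frac{2291}{10} \approx 229.1$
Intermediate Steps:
$E{\left(R \right)} = \frac{1}{2 R}$
$C{\left(Q \right)} = \frac{-10 + Q}{4 + Q + 2 Q^{2}}$ ($C{\left(Q \right)} = \frac{-10 + Q}{Q + \left(\left(Q^{2} + Q^{2}\right) + 4\right)} = \frac{-10 + Q}{Q + \left(2 Q^{2} + 4\right)} = \frac{-10 + Q}{Q + \left(4 + 2 Q^{2}\right)} = \frac{-10 + Q}{4 + Q + 2 Q^{2}}$)
$21 \cdot 11 + C{\left(E{\left(1 \right)} \right)} = 21 \cdot 11 + \frac{-10 + \frac{1}{2 \cdot 1}}{4 + \frac{1}{2 \cdot 1} + 2 \left(\frac{1}{2 \cdot 1}\right)^{2}} = 231 + \frac{-10 + \frac{1}{2} \cdot 1}{4 + \frac{1}{2} \cdot 1 + 2 \left(\frac{1}{2} \cdot 1\right)^{2}} = 231 + \frac{-10 + \frac{1}{2}}{4 + \frac{1}{2} + \frac{2}{4}} = 231 + \frac{1}{4 + \frac{1}{2} + 2 \cdot \frac{1}{4}} \left(- \frac{19}{2}\right) = 231 + \frac{1}{4 + \frac{1}{2} + \frac{1}{2}} \left(- \frac{19}{2}\right) = 231 + \frac{1}{5} \left(- \frac{19}{2}\right) = 231 - \frac{19}{10} = \frac{2291}{10}$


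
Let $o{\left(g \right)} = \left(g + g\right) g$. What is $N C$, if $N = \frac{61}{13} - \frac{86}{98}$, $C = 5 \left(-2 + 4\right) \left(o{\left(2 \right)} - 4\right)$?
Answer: $\frac{97200}{637} \approx 152.59$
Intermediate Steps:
$o{\left(g \right)} = 2 g^{2}$ ($o{\left(g \right)} = 2 g g = 2 g^{2}$)
$C = 40$ ($C = 5 \left(-2 + 4\right) \left(2 \cdot 2^{2} - 4\right) = 5 \cdot 2 \left(2 \cdot 4 - 4\right) = 10 \left(8 - 4\right) = 10 \cdot 4 = 40$)
$N = \frac{2430}{637}$ ($N = 61 \cdot \frac{1}{13} - \frac{43}{49} = \frac{61}{13} - \frac{43}{49} = \frac{2430}{637} \approx 3.8148$)
$N C = \frac{2430}{637} \cdot 40 = \frac{97200}{637}$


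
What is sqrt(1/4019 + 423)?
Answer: sqrt(6832452722)/4019 ≈ 20.567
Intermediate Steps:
sqrt(1/4019 + 423) = sqrt(1700038/4019) = sqrt(6832452722)/4019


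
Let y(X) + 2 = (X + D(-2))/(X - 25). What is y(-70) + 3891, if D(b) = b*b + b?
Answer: 369523/95 ≈ 3889.7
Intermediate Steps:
D(b) = b + b**2 (D(b) = b**2 + b = b + b**2)
y(X) = -2 + (2 + X)/(-25 + X) (y(X) = -2 + (X - 2*(1 - 2))/(X - 25) = -2 + (X - 2*(-1))/(-25 + X) = -2 + (X + 2)/(-25 + X) = -2 + (2 + X)/(-25 + X))
y(-70) + 3891 = (52 - 1*(-70))/(-25 - 70) + 3891 = (52 + 70)/(-95) + 3891 = -1/95*122 + 3891 = -122/95 + 3891 = 369523/95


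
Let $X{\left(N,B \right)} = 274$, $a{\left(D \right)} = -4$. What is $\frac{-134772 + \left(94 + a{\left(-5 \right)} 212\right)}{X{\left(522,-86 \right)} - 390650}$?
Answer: $\frac{67763}{195188} \approx 0.34717$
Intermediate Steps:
$\frac{-134772 + \left(94 + a{\left(-5 \right)} 212\right)}{X{\left(522,-86 \right)} - 390650} = \frac{-134772 + \left(94 - 848\right)}{274 - 390650} = \frac{-134772 + \left(94 - 848\right)}{-390376} = \left(-134772 - 754\right) \left(- \frac{1}{390376}\right) = \left(-135526\right) \left(- \frac{1}{390376}\right) = \frac{67763}{195188}$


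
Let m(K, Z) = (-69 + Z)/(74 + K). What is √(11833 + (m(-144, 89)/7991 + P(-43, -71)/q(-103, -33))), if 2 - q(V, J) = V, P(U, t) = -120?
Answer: √37021265264767/55937 ≈ 108.77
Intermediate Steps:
q(V, J) = 2 - V
m(K, Z) = (-69 + Z)/(74 + K)
√(11833 + (m(-144, 89)/7991 + P(-43, -71)/q(-103, -33))) = √(11833 + (((-69 + 89)/(74 - 144))/7991 - 120/(2 - 1*(-103)))) = √(11833 + ((20/(-70))*(1/7991) - 120/(2 + 103))) = √(11833 + (-1/70*20*(1/7991) - 120/105)) = √(11833 + (-2/7*1/7991 - 120*1/105)) = √(11833 + (-2/55937 - 8/7)) = √(11833 - 63930/55937) = √(661838591/55937) = √37021265264767/55937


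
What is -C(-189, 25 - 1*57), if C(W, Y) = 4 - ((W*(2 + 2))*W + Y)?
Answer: 142848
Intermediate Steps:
C(W, Y) = 4 - Y - 4*W² (C(W, Y) = 4 - ((W*4)*W + Y) = 4 - ((4*W)*W + Y) = 4 - (4*W² + Y) = 4 - (Y + 4*W²) = 4 + (-Y - 4*W²) = 4 - Y - 4*W²)
-C(-189, 25 - 1*57) = -(4 - (25 - 1*57) - 4*(-189)²) = -(4 - (25 - 57) - 4*35721) = -(4 - 1*(-32) - 142884) = -(4 + 32 - 142884) = -1*(-142848) = 142848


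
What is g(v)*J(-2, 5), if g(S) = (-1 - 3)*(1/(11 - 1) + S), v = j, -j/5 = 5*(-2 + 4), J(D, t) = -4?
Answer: -3992/5 ≈ -798.40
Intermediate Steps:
j = -50 (j = -25*(-2 + 4) = -25*2 = -5*10 = -50)
v = -50
g(S) = -2/5 - 4*S (g(S) = -4*(1/10 + S) = -2/5 - 4*S)
g(v)*J(-2, 5) = (-2/5 - 4*(-50))*(-4) = (-2/5 + 200)*(-4) = (998/5)*(-4) = -3992/5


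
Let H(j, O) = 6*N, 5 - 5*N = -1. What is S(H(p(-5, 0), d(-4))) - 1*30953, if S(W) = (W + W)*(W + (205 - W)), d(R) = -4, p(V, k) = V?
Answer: -28001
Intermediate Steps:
N = 6/5 (N = 1 - ⅕*(-1) = 1 + ⅕ = 6/5 ≈ 1.2000)
H(j, O) = 36/5 (H(j, O) = 6*(6/5) = 36/5)
S(W) = 410*W (S(W) = (2*W)*205 = 410*W)
S(H(p(-5, 0), d(-4))) - 1*30953 = 410*(36/5) - 1*30953 = 2952 - 30953 = -28001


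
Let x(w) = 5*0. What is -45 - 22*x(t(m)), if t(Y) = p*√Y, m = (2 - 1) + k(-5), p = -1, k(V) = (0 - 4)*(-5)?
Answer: -45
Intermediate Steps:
k(V) = 20 (k(V) = -4*(-5) = 20)
m = 21 (m = (2 - 1) + 20 = 1 + 20 = 21)
t(Y) = -√Y
x(w) = 0
-45 - 22*x(t(m)) = -45 - 22*0 = -45 + 0 = -45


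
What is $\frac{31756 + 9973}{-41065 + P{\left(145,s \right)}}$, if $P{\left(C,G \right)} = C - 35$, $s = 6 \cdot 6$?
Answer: $- \frac{41729}{40955} \approx -1.0189$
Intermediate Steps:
$s = 36$
$P{\left(C,G \right)} = -35 + C$ ($P{\left(C,G \right)} = C - 35 = -35 + C$)
$\frac{31756 + 9973}{-41065 + P{\left(145,s \right)}} = \frac{31756 + 9973}{-41065 + \left(-35 + 145\right)} = \frac{41729}{-41065 + 110} = \frac{41729}{-40955} = 41729 \left(- \frac{1}{40955}\right) = - \frac{41729}{40955}$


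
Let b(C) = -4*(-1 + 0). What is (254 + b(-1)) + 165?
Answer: 423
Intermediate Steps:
b(C) = 4 (b(C) = -4*(-1) = 4)
(254 + b(-1)) + 165 = (254 + 4) + 165 = 258 + 165 = 423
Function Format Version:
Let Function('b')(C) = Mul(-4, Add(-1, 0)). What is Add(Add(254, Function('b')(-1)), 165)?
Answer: 423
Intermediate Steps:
Function('b')(C) = 4 (Function('b')(C) = Mul(-4, -1) = 4)
Add(Add(254, Function('b')(-1)), 165) = Add(Add(254, 4), 165) = Add(258, 165) = 423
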